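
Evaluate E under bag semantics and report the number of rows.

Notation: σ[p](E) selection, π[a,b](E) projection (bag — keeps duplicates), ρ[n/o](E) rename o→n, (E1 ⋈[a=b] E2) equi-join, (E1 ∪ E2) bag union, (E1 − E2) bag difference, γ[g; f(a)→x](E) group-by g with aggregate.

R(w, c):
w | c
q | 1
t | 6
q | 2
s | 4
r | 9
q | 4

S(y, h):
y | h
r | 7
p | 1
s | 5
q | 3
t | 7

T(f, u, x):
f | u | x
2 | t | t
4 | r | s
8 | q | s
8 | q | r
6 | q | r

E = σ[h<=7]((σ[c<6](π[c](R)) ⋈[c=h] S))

Per-node cardinality:
  R → 6
  π[c](R) → 6
  σ[c<6](π[c](R)) → 4
  S → 5
  (σ[c<6](π[c](R)) ⋈[c=h] S) → 1
  σ[h<=7]((σ[c<6](π[c](R)) ⋈[c=h] S)) → 1

|E| = 1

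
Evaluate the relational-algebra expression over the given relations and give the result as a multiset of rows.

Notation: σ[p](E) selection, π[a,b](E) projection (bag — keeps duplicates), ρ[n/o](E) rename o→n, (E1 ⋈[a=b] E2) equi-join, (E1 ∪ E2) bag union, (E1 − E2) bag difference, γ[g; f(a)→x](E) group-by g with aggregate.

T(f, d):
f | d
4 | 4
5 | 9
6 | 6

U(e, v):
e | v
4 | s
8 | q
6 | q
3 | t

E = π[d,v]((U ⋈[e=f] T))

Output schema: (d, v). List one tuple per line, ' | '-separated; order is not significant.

Subexpression sizes:
  U → 4
  T → 3
  (U ⋈[e=f] T) → 2
  π[d,v]((U ⋈[e=f] T)) → 2

== RESULT ==
d | v
4 | s
6 | q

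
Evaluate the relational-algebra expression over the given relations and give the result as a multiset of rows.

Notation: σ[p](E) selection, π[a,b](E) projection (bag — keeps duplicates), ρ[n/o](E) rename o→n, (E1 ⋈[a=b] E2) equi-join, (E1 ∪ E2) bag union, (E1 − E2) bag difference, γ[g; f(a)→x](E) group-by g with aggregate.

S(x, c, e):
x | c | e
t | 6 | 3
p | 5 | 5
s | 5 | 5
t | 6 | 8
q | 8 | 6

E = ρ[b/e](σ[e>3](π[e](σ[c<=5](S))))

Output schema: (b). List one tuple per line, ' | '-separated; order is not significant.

Subexpression sizes:
  S → 5
  σ[c<=5](S) → 2
  π[e](σ[c<=5](S)) → 2
  σ[e>3](π[e](σ[c<=5](S))) → 2
  ρ[b/e](σ[e>3](π[e](σ[c<=5](S)))) → 2

== RESULT ==
b
5
5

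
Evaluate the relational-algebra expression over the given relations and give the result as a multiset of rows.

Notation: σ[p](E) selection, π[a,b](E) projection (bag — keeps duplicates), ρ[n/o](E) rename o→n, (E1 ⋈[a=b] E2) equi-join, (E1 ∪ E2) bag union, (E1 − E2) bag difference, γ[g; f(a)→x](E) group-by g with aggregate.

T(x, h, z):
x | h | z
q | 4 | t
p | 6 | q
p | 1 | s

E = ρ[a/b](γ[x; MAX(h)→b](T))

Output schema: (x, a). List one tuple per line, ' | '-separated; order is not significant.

Subexpression sizes:
  T → 3
  γ[x; MAX(h)→b](T) → 2
  ρ[a/b](γ[x; MAX(h)→b](T)) → 2

== RESULT ==
x | a
p | 6
q | 4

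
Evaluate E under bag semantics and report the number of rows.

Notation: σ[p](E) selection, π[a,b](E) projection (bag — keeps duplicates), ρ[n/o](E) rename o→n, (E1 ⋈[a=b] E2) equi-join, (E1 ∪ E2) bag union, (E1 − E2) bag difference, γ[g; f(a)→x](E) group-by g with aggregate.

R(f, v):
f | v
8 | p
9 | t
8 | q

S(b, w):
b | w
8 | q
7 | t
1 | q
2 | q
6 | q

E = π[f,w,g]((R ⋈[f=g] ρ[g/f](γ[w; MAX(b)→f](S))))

Stepwise |·|:
  R → 3
  S → 5
  γ[w; MAX(b)→f](S) → 2
  ρ[g/f](γ[w; MAX(b)→f](S)) → 2
  (R ⋈[f=g] ρ[g/f](γ[w; MAX(b)→f](S))) → 2
  π[f,w,g]((R ⋈[f=g] ρ[g/f](γ[w; MAX(b)→f](S)))) → 2

|E| = 2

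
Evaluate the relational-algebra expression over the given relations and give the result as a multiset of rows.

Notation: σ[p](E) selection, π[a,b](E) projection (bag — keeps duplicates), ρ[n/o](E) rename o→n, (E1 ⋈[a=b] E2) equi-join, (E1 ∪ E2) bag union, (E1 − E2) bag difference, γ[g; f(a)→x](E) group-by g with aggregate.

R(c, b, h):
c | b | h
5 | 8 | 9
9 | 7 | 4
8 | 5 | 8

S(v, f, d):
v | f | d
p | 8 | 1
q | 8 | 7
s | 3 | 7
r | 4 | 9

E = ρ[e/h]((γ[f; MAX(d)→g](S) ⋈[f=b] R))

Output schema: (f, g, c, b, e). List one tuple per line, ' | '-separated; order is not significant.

Subexpression sizes:
  S → 4
  γ[f; MAX(d)→g](S) → 3
  R → 3
  (γ[f; MAX(d)→g](S) ⋈[f=b] R) → 1
  ρ[e/h]((γ[f; MAX(d)→g](S) ⋈[f=b] R)) → 1

== RESULT ==
f | g | c | b | e
8 | 7 | 5 | 8 | 9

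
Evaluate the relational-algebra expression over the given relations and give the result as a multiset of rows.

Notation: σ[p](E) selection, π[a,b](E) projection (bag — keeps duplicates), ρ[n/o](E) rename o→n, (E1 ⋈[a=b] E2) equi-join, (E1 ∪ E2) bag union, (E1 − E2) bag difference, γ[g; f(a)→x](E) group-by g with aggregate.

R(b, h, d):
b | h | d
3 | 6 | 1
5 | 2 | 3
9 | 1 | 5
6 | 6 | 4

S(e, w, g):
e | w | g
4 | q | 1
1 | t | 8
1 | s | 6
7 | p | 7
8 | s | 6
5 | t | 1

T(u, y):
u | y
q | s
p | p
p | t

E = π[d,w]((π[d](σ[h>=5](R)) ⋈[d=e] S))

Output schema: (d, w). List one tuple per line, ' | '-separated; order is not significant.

Stepwise |·|:
  R → 4
  σ[h>=5](R) → 2
  π[d](σ[h>=5](R)) → 2
  S → 6
  (π[d](σ[h>=5](R)) ⋈[d=e] S) → 3
  π[d,w]((π[d](σ[h>=5](R)) ⋈[d=e] S)) → 3

== RESULT ==
d | w
1 | s
1 | t
4 | q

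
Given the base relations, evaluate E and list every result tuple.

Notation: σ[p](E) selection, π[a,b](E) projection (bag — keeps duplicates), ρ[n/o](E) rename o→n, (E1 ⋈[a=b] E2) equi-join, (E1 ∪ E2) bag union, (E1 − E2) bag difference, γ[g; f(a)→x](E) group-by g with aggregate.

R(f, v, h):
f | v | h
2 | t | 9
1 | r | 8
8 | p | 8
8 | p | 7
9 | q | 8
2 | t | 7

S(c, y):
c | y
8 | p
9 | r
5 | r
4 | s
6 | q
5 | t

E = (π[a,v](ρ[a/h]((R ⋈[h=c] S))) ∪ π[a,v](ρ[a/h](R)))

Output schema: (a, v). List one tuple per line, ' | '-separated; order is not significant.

Subexpression sizes:
  R → 6
  S → 6
  (R ⋈[h=c] S) → 4
  ρ[a/h]((R ⋈[h=c] S)) → 4
  π[a,v](ρ[a/h]((R ⋈[h=c] S))) → 4
  R → 6
  ρ[a/h](R) → 6
  π[a,v](ρ[a/h](R)) → 6
  (π[a,v](ρ[a/h]((R ⋈[h=c] S))) ∪ π[a,v](ρ[a/h](R))) → 10

== RESULT ==
a | v
7 | p
7 | t
8 | p
8 | p
8 | q
8 | q
8 | r
8 | r
9 | t
9 | t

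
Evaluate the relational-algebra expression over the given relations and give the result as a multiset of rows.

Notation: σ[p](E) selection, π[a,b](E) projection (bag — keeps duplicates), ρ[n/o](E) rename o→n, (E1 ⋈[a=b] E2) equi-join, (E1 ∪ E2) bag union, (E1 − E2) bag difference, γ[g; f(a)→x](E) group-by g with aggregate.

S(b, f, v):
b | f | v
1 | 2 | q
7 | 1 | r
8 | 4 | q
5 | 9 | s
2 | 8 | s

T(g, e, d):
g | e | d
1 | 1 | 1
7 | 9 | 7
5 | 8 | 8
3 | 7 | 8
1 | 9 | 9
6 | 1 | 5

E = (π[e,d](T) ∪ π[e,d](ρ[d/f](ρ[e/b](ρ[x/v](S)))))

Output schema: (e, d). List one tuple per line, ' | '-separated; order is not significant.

Per-node cardinality:
  T → 6
  π[e,d](T) → 6
  S → 5
  ρ[x/v](S) → 5
  ρ[e/b](ρ[x/v](S)) → 5
  ρ[d/f](ρ[e/b](ρ[x/v](S))) → 5
  π[e,d](ρ[d/f](ρ[e/b](ρ[x/v](S)))) → 5
  (π[e,d](T) ∪ π[e,d](ρ[d/f](ρ[e/b](ρ[x/v](S))))) → 11

== RESULT ==
e | d
1 | 1
1 | 2
1 | 5
2 | 8
5 | 9
7 | 1
7 | 8
8 | 4
8 | 8
9 | 7
9 | 9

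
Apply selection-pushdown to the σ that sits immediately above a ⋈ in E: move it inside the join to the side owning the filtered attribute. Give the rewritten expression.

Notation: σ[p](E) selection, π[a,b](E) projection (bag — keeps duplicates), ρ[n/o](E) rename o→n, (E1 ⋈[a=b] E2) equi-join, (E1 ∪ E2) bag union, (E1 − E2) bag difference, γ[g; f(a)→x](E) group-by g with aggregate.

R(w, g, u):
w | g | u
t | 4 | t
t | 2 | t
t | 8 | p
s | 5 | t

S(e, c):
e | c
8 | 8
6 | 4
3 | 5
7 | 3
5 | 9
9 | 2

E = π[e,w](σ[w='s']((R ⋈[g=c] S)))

σ filters on w, owned by the left side.
E' = π[e,w]((σ[w='s'](R) ⋈[g=c] S))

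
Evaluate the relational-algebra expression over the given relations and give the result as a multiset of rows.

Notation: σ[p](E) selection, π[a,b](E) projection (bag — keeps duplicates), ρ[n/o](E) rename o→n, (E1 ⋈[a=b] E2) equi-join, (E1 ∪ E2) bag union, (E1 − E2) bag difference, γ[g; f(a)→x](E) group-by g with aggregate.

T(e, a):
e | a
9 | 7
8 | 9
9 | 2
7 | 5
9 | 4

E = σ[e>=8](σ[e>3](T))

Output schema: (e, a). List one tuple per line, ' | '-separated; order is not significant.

Per-node cardinality:
  T → 5
  σ[e>3](T) → 5
  σ[e>=8](σ[e>3](T)) → 4

== RESULT ==
e | a
8 | 9
9 | 2
9 | 4
9 | 7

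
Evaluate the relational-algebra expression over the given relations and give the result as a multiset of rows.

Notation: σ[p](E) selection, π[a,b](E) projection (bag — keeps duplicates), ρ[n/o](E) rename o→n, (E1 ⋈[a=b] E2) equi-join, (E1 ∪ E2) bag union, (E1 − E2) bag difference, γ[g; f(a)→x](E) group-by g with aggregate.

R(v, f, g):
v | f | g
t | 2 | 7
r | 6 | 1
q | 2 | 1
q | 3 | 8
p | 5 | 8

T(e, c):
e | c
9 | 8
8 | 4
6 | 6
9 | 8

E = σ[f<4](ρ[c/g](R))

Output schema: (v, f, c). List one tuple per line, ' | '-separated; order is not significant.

Per-node cardinality:
  R → 5
  ρ[c/g](R) → 5
  σ[f<4](ρ[c/g](R)) → 3

== RESULT ==
v | f | c
q | 2 | 1
q | 3 | 8
t | 2 | 7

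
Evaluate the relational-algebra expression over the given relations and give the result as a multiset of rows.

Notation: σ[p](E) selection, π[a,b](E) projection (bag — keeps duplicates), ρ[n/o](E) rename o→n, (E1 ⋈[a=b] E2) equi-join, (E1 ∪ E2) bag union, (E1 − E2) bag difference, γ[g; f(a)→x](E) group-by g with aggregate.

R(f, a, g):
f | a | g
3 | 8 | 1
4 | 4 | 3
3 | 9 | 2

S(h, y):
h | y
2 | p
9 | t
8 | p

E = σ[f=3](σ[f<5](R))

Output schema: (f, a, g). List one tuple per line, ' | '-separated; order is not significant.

Stepwise |·|:
  R → 3
  σ[f<5](R) → 3
  σ[f=3](σ[f<5](R)) → 2

== RESULT ==
f | a | g
3 | 8 | 1
3 | 9 | 2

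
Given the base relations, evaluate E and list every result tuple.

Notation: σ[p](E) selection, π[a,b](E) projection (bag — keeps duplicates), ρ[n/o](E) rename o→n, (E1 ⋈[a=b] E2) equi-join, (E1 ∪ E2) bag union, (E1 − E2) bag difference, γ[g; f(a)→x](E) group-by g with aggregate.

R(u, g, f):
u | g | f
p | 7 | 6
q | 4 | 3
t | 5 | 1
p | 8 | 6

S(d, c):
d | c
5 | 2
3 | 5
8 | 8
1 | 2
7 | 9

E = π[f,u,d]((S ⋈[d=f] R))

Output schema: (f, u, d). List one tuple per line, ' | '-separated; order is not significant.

Per-node cardinality:
  S → 5
  R → 4
  (S ⋈[d=f] R) → 2
  π[f,u,d]((S ⋈[d=f] R)) → 2

== RESULT ==
f | u | d
1 | t | 1
3 | q | 3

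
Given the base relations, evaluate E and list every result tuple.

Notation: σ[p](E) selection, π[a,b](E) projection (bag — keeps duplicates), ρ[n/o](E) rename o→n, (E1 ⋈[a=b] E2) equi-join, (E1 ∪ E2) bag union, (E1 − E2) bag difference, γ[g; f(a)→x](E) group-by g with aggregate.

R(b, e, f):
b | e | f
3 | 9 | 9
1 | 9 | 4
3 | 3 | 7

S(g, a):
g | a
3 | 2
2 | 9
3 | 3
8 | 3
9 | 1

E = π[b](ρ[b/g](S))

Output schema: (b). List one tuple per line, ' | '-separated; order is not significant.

Subexpression sizes:
  S → 5
  ρ[b/g](S) → 5
  π[b](ρ[b/g](S)) → 5

== RESULT ==
b
2
3
3
8
9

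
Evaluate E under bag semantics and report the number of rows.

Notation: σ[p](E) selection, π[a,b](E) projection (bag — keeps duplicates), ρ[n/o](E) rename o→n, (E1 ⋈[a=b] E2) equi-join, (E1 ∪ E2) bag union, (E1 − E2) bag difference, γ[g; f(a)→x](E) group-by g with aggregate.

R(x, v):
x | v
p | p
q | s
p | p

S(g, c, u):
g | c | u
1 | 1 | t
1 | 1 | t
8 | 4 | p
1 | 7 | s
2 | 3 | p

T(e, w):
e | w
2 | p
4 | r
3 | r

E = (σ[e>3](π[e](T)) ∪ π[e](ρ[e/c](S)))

Row counts bottom-up:
  T → 3
  π[e](T) → 3
  σ[e>3](π[e](T)) → 1
  S → 5
  ρ[e/c](S) → 5
  π[e](ρ[e/c](S)) → 5
  (σ[e>3](π[e](T)) ∪ π[e](ρ[e/c](S))) → 6

|E| = 6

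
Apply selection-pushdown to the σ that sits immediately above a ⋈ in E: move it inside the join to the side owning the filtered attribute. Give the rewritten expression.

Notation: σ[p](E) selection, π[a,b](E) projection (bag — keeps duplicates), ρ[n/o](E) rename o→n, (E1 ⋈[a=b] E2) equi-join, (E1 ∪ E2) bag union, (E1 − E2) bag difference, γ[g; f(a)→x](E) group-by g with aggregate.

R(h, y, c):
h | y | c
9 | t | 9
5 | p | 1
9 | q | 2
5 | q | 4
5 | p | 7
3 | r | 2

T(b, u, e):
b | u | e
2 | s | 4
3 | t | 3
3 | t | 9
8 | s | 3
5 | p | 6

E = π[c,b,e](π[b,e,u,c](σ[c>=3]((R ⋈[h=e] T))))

σ filters on c, owned by the left side.
E' = π[c,b,e](π[b,e,u,c]((σ[c>=3](R) ⋈[h=e] T)))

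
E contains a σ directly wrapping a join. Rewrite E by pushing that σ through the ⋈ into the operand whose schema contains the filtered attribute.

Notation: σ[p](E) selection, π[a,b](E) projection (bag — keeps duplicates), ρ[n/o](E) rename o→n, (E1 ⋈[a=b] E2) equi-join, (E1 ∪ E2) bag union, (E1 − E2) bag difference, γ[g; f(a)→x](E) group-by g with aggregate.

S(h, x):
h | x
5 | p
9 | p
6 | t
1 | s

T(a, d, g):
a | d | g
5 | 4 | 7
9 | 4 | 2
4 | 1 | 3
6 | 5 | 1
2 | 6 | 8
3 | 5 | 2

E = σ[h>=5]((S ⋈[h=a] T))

σ filters on h, owned by the left side.
E' = (σ[h>=5](S) ⋈[h=a] T)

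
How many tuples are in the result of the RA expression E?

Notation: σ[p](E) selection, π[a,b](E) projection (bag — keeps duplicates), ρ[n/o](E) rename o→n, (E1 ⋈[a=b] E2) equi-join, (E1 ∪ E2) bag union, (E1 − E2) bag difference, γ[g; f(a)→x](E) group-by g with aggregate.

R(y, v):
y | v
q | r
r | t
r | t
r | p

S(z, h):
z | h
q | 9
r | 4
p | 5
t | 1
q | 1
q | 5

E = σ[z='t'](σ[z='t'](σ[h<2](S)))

Stepwise |·|:
  S → 6
  σ[h<2](S) → 2
  σ[z='t'](σ[h<2](S)) → 1
  σ[z='t'](σ[z='t'](σ[h<2](S))) → 1

|E| = 1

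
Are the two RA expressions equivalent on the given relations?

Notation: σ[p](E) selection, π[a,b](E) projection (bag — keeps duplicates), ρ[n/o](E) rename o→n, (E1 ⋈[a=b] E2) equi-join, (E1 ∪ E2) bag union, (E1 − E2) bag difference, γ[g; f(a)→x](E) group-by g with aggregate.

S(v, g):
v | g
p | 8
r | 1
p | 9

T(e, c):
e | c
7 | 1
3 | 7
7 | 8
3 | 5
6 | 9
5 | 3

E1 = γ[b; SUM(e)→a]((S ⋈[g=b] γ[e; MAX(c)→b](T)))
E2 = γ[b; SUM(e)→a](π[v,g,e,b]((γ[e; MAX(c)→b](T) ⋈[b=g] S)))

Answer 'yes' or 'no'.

E1 per-node cardinality:
  S → 3
  T → 6
  γ[e; MAX(c)→b](T) → 4
  (S ⋈[g=b] γ[e; MAX(c)→b](T)) → 2
  γ[b; SUM(e)→a]((S ⋈[g=b] γ[e; MAX(c)→b](T))) → 2
E2 per-node cardinality:
  T → 6
  γ[e; MAX(c)→b](T) → 4
  S → 3
  (γ[e; MAX(c)→b](T) ⋈[b=g] S) → 2
  π[v,g,e,b]((γ[e; MAX(c)→b](T) ⋈[b=g] S)) → 2
  γ[b; SUM(e)→a](π[v,g,e,b]((γ[e; MAX(c)→b](T) ⋈[b=g] S))) → 2

E1 and E2 produce the same multiset:
b | a
8 | 7
9 | 6

yes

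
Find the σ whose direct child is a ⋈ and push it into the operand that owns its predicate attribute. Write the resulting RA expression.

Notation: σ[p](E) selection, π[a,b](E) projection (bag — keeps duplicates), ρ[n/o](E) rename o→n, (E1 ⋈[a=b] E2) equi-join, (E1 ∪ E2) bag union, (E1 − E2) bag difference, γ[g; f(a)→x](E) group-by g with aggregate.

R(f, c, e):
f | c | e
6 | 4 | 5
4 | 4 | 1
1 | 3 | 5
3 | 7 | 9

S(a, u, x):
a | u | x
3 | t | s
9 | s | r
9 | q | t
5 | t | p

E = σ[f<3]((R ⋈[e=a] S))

σ filters on f, owned by the left side.
E' = (σ[f<3](R) ⋈[e=a] S)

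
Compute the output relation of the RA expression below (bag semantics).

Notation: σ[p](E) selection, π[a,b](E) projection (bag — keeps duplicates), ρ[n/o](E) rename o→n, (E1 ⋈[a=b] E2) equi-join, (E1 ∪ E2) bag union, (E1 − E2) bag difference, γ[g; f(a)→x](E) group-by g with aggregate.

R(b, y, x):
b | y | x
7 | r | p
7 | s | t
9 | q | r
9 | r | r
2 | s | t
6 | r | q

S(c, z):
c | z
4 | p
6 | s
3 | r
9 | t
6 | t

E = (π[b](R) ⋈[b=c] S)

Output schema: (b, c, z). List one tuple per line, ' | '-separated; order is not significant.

Row counts bottom-up:
  R → 6
  π[b](R) → 6
  S → 5
  (π[b](R) ⋈[b=c] S) → 4

== RESULT ==
b | c | z
6 | 6 | s
6 | 6 | t
9 | 9 | t
9 | 9 | t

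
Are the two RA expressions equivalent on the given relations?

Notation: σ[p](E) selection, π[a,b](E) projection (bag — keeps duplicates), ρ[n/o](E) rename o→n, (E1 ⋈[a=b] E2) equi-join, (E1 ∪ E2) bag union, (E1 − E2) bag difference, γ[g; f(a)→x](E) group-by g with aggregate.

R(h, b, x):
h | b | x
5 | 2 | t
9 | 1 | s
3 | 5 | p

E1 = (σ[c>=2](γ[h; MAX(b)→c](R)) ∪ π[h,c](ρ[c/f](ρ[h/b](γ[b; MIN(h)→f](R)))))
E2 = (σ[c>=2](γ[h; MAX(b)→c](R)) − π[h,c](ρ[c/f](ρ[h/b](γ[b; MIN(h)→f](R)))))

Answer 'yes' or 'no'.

E1 per-node cardinality:
  R → 3
  γ[h; MAX(b)→c](R) → 3
  σ[c>=2](γ[h; MAX(b)→c](R)) → 2
  R → 3
  γ[b; MIN(h)→f](R) → 3
  ρ[h/b](γ[b; MIN(h)→f](R)) → 3
  ρ[c/f](ρ[h/b](γ[b; MIN(h)→f](R))) → 3
  π[h,c](ρ[c/f](ρ[h/b](γ[b; MIN(h)→f](R)))) → 3
  (σ[c>=2](γ[h; MAX(b)→c](R)) ∪ π[h,c](ρ[c/f](ρ[h/b](γ[b; MIN(h)→f](R))))) → 5
E2 per-node cardinality:
  R → 3
  γ[h; MAX(b)→c](R) → 3
  σ[c>=2](γ[h; MAX(b)→c](R)) → 2
  R → 3
  γ[b; MIN(h)→f](R) → 3
  ρ[h/b](γ[b; MIN(h)→f](R)) → 3
  ρ[c/f](ρ[h/b](γ[b; MIN(h)→f](R))) → 3
  π[h,c](ρ[c/f](ρ[h/b](γ[b; MIN(h)→f](R)))) → 3
  (σ[c>=2](γ[h; MAX(b)→c](R)) − π[h,c](ρ[c/f](ρ[h/b](γ[b; MIN(h)→f](R))))) → 2

E1 result:
h | c
1 | 9
2 | 5
3 | 5
5 | 2
5 | 3
E2 result:
h | c
3 | 5
5 | 2
Witness: (5, 3) appears 1× in E1 but 0× in E2.

no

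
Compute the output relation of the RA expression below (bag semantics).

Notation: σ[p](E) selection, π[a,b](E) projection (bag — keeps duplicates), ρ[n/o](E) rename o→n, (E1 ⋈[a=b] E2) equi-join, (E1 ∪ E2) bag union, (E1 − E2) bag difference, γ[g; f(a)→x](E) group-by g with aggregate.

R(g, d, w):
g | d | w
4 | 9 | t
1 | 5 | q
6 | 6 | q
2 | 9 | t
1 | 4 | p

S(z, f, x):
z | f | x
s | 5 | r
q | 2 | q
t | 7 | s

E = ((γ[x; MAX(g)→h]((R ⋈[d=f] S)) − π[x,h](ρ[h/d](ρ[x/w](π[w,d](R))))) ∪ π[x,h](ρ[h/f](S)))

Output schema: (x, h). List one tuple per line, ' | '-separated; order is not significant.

Subexpression sizes:
  R → 5
  S → 3
  (R ⋈[d=f] S) → 1
  γ[x; MAX(g)→h]((R ⋈[d=f] S)) → 1
  R → 5
  π[w,d](R) → 5
  ρ[x/w](π[w,d](R)) → 5
  ρ[h/d](ρ[x/w](π[w,d](R))) → 5
  π[x,h](ρ[h/d](ρ[x/w](π[w,d](R)))) → 5
  (γ[x; MAX(g)→h]((R ⋈[d=f] S)) − π[x,h](ρ[h/d](ρ[x/w](π[w,d](R))))) → 1
  S → 3
  ρ[h/f](S) → 3
  π[x,h](ρ[h/f](S)) → 3
  ((γ[x; MAX(g)→h]((R ⋈[d=f] S)) − π[x,h](ρ[h/d](ρ[x/w](π[w,d](R))))) ∪ π[x,h](ρ[h/f](S))) → 4

== RESULT ==
x | h
q | 2
r | 1
r | 5
s | 7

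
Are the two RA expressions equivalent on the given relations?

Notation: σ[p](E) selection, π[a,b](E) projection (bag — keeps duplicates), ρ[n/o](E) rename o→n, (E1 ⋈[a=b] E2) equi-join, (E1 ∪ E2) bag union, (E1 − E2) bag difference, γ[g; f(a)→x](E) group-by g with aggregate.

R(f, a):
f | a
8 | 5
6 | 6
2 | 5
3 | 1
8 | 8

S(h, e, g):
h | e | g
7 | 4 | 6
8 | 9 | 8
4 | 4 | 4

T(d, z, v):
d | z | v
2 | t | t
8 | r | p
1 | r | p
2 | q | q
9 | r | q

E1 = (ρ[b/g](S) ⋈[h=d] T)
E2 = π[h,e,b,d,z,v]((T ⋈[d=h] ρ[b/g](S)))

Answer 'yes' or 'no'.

E1 per-node cardinality:
  S → 3
  ρ[b/g](S) → 3
  T → 5
  (ρ[b/g](S) ⋈[h=d] T) → 1
E2 per-node cardinality:
  T → 5
  S → 3
  ρ[b/g](S) → 3
  (T ⋈[d=h] ρ[b/g](S)) → 1
  π[h,e,b,d,z,v]((T ⋈[d=h] ρ[b/g](S))) → 1

E1 and E2 produce the same multiset:
h | e | b | d | z | v
8 | 9 | 8 | 8 | r | p

yes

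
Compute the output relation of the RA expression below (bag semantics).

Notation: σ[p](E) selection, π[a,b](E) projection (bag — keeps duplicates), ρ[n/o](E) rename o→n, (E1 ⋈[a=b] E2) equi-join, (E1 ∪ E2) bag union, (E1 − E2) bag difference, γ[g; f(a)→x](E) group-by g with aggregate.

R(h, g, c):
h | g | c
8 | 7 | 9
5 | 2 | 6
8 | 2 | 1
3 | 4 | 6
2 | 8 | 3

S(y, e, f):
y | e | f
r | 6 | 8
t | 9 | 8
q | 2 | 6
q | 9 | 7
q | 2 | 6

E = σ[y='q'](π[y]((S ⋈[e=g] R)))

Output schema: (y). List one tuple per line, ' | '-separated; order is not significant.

Row counts bottom-up:
  S → 5
  R → 5
  (S ⋈[e=g] R) → 4
  π[y]((S ⋈[e=g] R)) → 4
  σ[y='q'](π[y]((S ⋈[e=g] R))) → 4

== RESULT ==
y
q
q
q
q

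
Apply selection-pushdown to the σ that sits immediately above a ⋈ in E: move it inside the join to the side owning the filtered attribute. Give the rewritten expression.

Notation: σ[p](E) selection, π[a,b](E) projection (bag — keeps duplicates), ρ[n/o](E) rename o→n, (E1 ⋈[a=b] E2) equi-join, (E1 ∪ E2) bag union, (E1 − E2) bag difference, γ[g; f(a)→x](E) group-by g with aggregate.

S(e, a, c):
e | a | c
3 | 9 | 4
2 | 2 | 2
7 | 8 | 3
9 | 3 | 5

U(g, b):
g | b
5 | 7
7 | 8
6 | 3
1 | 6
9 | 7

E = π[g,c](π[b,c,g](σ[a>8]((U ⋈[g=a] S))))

σ filters on a, owned by the right side.
E' = π[g,c](π[b,c,g]((U ⋈[g=a] σ[a>8](S))))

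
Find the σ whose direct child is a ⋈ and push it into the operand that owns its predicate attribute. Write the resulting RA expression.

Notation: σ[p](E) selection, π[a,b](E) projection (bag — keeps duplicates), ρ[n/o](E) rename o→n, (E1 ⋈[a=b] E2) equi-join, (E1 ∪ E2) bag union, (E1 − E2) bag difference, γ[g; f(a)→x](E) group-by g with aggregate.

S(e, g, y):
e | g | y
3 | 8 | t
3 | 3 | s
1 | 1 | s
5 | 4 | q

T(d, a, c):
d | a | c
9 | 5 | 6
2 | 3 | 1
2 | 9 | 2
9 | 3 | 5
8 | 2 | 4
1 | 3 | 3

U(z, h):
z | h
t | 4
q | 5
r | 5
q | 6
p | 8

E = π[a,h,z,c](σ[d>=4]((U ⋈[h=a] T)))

σ filters on d, owned by the right side.
E' = π[a,h,z,c]((U ⋈[h=a] σ[d>=4](T)))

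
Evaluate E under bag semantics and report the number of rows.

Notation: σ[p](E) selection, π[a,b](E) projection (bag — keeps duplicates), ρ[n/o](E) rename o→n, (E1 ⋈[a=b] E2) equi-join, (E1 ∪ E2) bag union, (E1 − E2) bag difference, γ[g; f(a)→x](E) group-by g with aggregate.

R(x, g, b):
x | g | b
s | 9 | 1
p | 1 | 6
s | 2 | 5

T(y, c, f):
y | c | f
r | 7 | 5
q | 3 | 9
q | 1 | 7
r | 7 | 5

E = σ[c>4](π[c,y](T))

Per-node cardinality:
  T → 4
  π[c,y](T) → 4
  σ[c>4](π[c,y](T)) → 2

|E| = 2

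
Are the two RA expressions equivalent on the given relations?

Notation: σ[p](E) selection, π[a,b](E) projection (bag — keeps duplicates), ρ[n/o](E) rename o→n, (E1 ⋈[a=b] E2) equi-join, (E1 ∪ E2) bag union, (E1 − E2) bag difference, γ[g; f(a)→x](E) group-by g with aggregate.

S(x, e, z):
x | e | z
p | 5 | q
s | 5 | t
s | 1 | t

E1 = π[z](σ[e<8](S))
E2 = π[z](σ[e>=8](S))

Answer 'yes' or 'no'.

E1 stepwise |·|:
  S → 3
  σ[e<8](S) → 3
  π[z](σ[e<8](S)) → 3
E2 stepwise |·|:
  S → 3
  σ[e>=8](S) → 0
  π[z](σ[e>=8](S)) → 0

E1 result:
z
q
t
t
E2 result:
z
(0 rows)
Witness: ('t',) appears 2× in E1 but 0× in E2.

no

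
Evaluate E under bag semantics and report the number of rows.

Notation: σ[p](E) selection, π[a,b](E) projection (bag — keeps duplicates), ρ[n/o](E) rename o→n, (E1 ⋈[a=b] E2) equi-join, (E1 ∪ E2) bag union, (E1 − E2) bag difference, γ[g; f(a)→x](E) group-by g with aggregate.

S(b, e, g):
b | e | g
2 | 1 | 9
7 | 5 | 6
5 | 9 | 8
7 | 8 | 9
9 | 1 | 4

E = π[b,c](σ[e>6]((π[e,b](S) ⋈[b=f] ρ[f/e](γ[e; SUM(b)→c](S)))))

Per-node cardinality:
  S → 5
  π[e,b](S) → 5
  S → 5
  γ[e; SUM(b)→c](S) → 4
  ρ[f/e](γ[e; SUM(b)→c](S)) → 4
  (π[e,b](S) ⋈[b=f] ρ[f/e](γ[e; SUM(b)→c](S))) → 2
  σ[e>6]((π[e,b](S) ⋈[b=f] ρ[f/e](γ[e; SUM(b)→c](S)))) → 1
  π[b,c](σ[e>6]((π[e,b](S) ⋈[b=f] ρ[f/e](γ[e; SUM(b)→c](S))))) → 1

|E| = 1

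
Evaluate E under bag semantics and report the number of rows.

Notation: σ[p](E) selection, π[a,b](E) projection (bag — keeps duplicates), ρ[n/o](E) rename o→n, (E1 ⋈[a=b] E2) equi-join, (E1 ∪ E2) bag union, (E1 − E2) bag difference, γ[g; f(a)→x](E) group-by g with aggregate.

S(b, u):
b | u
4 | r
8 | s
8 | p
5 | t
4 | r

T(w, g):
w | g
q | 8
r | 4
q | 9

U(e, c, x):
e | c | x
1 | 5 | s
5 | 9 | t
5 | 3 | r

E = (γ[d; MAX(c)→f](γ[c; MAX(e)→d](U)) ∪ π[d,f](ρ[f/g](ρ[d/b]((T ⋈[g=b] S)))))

Stepwise |·|:
  U → 3
  γ[c; MAX(e)→d](U) → 3
  γ[d; MAX(c)→f](γ[c; MAX(e)→d](U)) → 2
  T → 3
  S → 5
  (T ⋈[g=b] S) → 4
  ρ[d/b]((T ⋈[g=b] S)) → 4
  ρ[f/g](ρ[d/b]((T ⋈[g=b] S))) → 4
  π[d,f](ρ[f/g](ρ[d/b]((T ⋈[g=b] S)))) → 4
  (γ[d; MAX(c)→f](γ[c; MAX(e)→d](U)) ∪ π[d,f](ρ[f/g](ρ[d/b]((T ⋈[g=b] S))))) → 6

|E| = 6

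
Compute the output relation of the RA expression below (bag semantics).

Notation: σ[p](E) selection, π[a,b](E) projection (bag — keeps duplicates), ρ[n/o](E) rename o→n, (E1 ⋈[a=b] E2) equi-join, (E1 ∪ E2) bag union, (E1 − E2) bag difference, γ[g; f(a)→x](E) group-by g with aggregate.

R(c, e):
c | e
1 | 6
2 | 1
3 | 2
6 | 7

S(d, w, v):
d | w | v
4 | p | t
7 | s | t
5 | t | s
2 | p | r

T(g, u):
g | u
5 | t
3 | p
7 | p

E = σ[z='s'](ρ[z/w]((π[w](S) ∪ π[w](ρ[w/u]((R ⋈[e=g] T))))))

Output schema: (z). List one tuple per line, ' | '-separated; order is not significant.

Row counts bottom-up:
  S → 4
  π[w](S) → 4
  R → 4
  T → 3
  (R ⋈[e=g] T) → 1
  ρ[w/u]((R ⋈[e=g] T)) → 1
  π[w](ρ[w/u]((R ⋈[e=g] T))) → 1
  (π[w](S) ∪ π[w](ρ[w/u]((R ⋈[e=g] T)))) → 5
  ρ[z/w]((π[w](S) ∪ π[w](ρ[w/u]((R ⋈[e=g] T))))) → 5
  σ[z='s'](ρ[z/w]((π[w](S) ∪ π[w](ρ[w/u]((R ⋈[e=g] T)))))) → 1

== RESULT ==
z
s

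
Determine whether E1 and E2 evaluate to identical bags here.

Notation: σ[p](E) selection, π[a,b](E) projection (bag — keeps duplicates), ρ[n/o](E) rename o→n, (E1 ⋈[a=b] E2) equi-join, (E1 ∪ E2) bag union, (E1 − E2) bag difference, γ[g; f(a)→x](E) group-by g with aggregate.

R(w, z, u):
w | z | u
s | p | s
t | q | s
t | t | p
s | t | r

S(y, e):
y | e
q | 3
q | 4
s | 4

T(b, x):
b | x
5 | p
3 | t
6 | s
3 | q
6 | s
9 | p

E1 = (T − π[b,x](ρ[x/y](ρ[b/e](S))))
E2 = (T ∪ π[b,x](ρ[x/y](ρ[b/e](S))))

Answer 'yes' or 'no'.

E1 per-node cardinality:
  T → 6
  S → 3
  ρ[b/e](S) → 3
  ρ[x/y](ρ[b/e](S)) → 3
  π[b,x](ρ[x/y](ρ[b/e](S))) → 3
  (T − π[b,x](ρ[x/y](ρ[b/e](S)))) → 5
E2 per-node cardinality:
  T → 6
  S → 3
  ρ[b/e](S) → 3
  ρ[x/y](ρ[b/e](S)) → 3
  π[b,x](ρ[x/y](ρ[b/e](S))) → 3
  (T ∪ π[b,x](ρ[x/y](ρ[b/e](S)))) → 9

E1 result:
b | x
3 | t
5 | p
6 | s
6 | s
9 | p
E2 result:
b | x
3 | q
3 | q
3 | t
4 | q
4 | s
5 | p
6 | s
6 | s
9 | p
Witness: (4, 's') appears 0× in E1 but 1× in E2.

no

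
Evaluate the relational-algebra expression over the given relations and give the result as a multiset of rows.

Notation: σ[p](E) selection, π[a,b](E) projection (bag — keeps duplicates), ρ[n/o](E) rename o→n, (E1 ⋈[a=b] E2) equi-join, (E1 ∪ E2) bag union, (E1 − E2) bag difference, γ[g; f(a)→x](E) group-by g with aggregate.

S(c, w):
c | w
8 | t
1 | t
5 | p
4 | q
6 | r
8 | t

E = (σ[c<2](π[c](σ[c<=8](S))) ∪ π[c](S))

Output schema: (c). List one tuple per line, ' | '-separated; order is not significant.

Per-node cardinality:
  S → 6
  σ[c<=8](S) → 6
  π[c](σ[c<=8](S)) → 6
  σ[c<2](π[c](σ[c<=8](S))) → 1
  S → 6
  π[c](S) → 6
  (σ[c<2](π[c](σ[c<=8](S))) ∪ π[c](S)) → 7

== RESULT ==
c
1
1
4
5
6
8
8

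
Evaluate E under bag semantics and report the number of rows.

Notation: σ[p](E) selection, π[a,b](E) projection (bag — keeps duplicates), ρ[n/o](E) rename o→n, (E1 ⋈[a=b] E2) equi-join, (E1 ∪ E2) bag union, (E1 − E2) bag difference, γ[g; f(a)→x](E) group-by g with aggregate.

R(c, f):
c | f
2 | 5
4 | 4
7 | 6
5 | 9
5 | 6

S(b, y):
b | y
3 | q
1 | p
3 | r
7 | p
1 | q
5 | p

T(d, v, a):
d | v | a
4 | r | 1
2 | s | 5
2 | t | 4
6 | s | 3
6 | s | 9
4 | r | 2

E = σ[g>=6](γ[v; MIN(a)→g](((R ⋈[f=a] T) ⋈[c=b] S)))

Subexpression sizes:
  R → 5
  T → 6
  (R ⋈[f=a] T) → 3
  S → 6
  ((R ⋈[f=a] T) ⋈[c=b] S) → 1
  γ[v; MIN(a)→g](((R ⋈[f=a] T) ⋈[c=b] S)) → 1
  σ[g>=6](γ[v; MIN(a)→g](((R ⋈[f=a] T) ⋈[c=b] S))) → 1

|E| = 1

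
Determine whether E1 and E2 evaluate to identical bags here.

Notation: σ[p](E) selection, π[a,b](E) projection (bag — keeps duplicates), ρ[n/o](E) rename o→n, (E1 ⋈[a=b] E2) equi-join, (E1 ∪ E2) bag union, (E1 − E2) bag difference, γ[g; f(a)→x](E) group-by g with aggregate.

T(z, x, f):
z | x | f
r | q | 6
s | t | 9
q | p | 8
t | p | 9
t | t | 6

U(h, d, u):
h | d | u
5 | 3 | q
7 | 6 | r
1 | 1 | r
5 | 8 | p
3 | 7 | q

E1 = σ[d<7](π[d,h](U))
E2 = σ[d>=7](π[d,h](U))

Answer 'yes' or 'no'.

E1 per-node cardinality:
  U → 5
  π[d,h](U) → 5
  σ[d<7](π[d,h](U)) → 3
E2 per-node cardinality:
  U → 5
  π[d,h](U) → 5
  σ[d>=7](π[d,h](U)) → 2

E1 result:
d | h
1 | 1
3 | 5
6 | 7
E2 result:
d | h
7 | 3
8 | 5
Witness: (6, 7) appears 1× in E1 but 0× in E2.

no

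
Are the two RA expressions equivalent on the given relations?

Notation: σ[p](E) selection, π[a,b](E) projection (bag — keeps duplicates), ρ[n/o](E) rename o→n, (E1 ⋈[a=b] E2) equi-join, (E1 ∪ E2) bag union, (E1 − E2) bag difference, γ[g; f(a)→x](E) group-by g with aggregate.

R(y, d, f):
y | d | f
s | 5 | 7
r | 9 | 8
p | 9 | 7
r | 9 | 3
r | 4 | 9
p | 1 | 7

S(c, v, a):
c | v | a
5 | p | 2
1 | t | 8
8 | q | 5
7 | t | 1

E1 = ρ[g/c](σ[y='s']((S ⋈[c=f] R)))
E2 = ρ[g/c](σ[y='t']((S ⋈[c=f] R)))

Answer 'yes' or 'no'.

E1 per-node cardinality:
  S → 4
  R → 6
  (S ⋈[c=f] R) → 4
  σ[y='s']((S ⋈[c=f] R)) → 1
  ρ[g/c](σ[y='s']((S ⋈[c=f] R))) → 1
E2 per-node cardinality:
  S → 4
  R → 6
  (S ⋈[c=f] R) → 4
  σ[y='t']((S ⋈[c=f] R)) → 0
  ρ[g/c](σ[y='t']((S ⋈[c=f] R))) → 0

E1 result:
g | v | a | y | d | f
7 | t | 1 | s | 5 | 7
E2 result:
g | v | a | y | d | f
(0 rows)
Witness: (7, 't', 1, 's', 5, 7) appears 1× in E1 but 0× in E2.

no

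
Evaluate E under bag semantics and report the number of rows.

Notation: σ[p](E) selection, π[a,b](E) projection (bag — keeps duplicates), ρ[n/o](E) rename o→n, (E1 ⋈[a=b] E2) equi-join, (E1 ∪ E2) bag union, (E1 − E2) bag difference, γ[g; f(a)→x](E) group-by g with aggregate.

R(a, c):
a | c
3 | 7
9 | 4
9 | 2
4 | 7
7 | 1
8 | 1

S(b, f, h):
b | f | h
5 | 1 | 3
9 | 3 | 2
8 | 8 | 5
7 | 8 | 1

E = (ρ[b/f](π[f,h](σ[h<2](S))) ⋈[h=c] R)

Row counts bottom-up:
  S → 4
  σ[h<2](S) → 1
  π[f,h](σ[h<2](S)) → 1
  ρ[b/f](π[f,h](σ[h<2](S))) → 1
  R → 6
  (ρ[b/f](π[f,h](σ[h<2](S))) ⋈[h=c] R) → 2

|E| = 2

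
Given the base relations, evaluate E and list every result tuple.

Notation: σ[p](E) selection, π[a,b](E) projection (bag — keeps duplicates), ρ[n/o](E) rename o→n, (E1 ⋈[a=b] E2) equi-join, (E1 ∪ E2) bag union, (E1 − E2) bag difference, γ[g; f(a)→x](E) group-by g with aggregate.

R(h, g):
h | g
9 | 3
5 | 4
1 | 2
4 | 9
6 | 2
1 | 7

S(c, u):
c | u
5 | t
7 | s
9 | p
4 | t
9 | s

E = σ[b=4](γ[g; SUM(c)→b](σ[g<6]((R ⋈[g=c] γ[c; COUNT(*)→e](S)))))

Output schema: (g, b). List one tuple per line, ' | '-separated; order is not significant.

Row counts bottom-up:
  R → 6
  S → 5
  γ[c; COUNT(*)→e](S) → 4
  (R ⋈[g=c] γ[c; COUNT(*)→e](S)) → 3
  σ[g<6]((R ⋈[g=c] γ[c; COUNT(*)→e](S))) → 1
  γ[g; SUM(c)→b](σ[g<6]((R ⋈[g=c] γ[c; COUNT(*)→e](S)))) → 1
  σ[b=4](γ[g; SUM(c)→b](σ[g<6]((R ⋈[g=c] γ[c; COUNT(*)→e](S))))) → 1

== RESULT ==
g | b
4 | 4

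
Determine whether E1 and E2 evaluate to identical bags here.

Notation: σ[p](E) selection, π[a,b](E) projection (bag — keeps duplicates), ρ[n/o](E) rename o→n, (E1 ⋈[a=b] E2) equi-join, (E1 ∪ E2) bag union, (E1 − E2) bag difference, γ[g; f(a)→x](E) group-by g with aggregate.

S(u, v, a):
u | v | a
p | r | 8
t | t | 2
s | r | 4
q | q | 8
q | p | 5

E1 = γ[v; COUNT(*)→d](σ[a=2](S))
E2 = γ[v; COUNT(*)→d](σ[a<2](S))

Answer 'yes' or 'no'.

E1 stepwise |·|:
  S → 5
  σ[a=2](S) → 1
  γ[v; COUNT(*)→d](σ[a=2](S)) → 1
E2 stepwise |·|:
  S → 5
  σ[a<2](S) → 0
  γ[v; COUNT(*)→d](σ[a<2](S)) → 0

E1 result:
v | d
t | 1
E2 result:
v | d
(0 rows)
Witness: ('t', 1) appears 1× in E1 but 0× in E2.

no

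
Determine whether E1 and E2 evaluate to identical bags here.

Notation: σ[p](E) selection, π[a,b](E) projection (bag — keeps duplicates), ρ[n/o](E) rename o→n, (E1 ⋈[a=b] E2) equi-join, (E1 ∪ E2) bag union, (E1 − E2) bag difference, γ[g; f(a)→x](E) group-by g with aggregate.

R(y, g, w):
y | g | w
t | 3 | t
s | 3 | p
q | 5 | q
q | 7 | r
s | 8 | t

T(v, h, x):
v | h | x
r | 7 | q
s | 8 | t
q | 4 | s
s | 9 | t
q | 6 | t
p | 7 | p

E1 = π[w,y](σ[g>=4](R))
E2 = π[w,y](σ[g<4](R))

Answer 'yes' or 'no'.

E1 stepwise |·|:
  R → 5
  σ[g>=4](R) → 3
  π[w,y](σ[g>=4](R)) → 3
E2 stepwise |·|:
  R → 5
  σ[g<4](R) → 2
  π[w,y](σ[g<4](R)) → 2

E1 result:
w | y
q | q
r | q
t | s
E2 result:
w | y
p | s
t | t
Witness: ('t', 't') appears 0× in E1 but 1× in E2.

no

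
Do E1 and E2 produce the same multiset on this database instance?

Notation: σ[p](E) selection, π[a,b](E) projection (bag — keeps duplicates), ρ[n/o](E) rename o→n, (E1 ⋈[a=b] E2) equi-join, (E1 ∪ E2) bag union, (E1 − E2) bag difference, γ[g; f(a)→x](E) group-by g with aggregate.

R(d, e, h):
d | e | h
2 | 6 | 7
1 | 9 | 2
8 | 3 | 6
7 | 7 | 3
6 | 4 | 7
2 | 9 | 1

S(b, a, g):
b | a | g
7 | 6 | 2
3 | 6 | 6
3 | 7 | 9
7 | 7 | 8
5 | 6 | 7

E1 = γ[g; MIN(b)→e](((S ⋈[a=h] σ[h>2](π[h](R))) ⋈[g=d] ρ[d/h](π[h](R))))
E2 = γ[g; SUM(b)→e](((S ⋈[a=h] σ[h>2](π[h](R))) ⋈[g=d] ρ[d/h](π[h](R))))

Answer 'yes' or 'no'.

E1 row counts bottom-up:
  S → 5
  R → 6
  π[h](R) → 6
  σ[h>2](π[h](R)) → 4
  (S ⋈[a=h] σ[h>2](π[h](R))) → 7
  R → 6
  π[h](R) → 6
  ρ[d/h](π[h](R)) → 6
  ((S ⋈[a=h] σ[h>2](π[h](R))) ⋈[g=d] ρ[d/h](π[h](R))) → 4
  γ[g; MIN(b)→e](((S ⋈[a=h] σ[h>2](π[h](R))) ⋈[g=d] ρ[d/h](π[h](R)))) → 3
E2 row counts bottom-up:
  S → 5
  R → 6
  π[h](R) → 6
  σ[h>2](π[h](R)) → 4
  (S ⋈[a=h] σ[h>2](π[h](R))) → 7
  R → 6
  π[h](R) → 6
  ρ[d/h](π[h](R)) → 6
  ((S ⋈[a=h] σ[h>2](π[h](R))) ⋈[g=d] ρ[d/h](π[h](R))) → 4
  γ[g; SUM(b)→e](((S ⋈[a=h] σ[h>2](π[h](R))) ⋈[g=d] ρ[d/h](π[h](R)))) → 3

E1 result:
g | e
2 | 7
6 | 3
7 | 5
E2 result:
g | e
2 | 7
6 | 3
7 | 10
Witness: (7, 10) appears 0× in E1 but 1× in E2.

no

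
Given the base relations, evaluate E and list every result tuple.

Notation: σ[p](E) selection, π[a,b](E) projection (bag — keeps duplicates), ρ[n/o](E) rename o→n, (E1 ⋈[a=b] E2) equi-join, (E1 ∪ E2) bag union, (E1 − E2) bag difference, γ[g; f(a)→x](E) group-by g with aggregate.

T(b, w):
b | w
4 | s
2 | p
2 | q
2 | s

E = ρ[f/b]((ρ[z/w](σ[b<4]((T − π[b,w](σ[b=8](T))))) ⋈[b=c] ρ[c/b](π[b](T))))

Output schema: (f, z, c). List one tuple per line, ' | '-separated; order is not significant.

Stepwise |·|:
  T → 4
  T → 4
  σ[b=8](T) → 0
  π[b,w](σ[b=8](T)) → 0
  (T − π[b,w](σ[b=8](T))) → 4
  σ[b<4]((T − π[b,w](σ[b=8](T)))) → 3
  ρ[z/w](σ[b<4]((T − π[b,w](σ[b=8](T))))) → 3
  T → 4
  π[b](T) → 4
  ρ[c/b](π[b](T)) → 4
  (ρ[z/w](σ[b<4]((T − π[b,w](σ[b=8](T))))) ⋈[b=c] ρ[c/b](π[b](T))) → 9
  ρ[f/b]((ρ[z/w](σ[b<4]((T − π[b,w](σ[b=8](T))))) ⋈[b=c] ρ[c/b](π[b](T)))) → 9

== RESULT ==
f | z | c
2 | p | 2
2 | p | 2
2 | p | 2
2 | q | 2
2 | q | 2
2 | q | 2
2 | s | 2
2 | s | 2
2 | s | 2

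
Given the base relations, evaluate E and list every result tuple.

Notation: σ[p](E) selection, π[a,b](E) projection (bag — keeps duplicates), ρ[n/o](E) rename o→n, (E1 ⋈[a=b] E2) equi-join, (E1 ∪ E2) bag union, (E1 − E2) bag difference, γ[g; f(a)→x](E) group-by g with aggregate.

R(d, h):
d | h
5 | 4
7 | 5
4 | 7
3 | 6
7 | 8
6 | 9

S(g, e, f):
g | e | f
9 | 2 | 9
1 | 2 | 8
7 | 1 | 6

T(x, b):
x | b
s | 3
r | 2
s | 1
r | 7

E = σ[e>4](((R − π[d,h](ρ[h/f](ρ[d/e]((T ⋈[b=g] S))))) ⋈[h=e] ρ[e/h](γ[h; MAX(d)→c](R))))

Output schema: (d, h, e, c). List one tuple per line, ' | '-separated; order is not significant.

Row counts bottom-up:
  R → 6
  T → 4
  S → 3
  (T ⋈[b=g] S) → 2
  ρ[d/e]((T ⋈[b=g] S)) → 2
  ρ[h/f](ρ[d/e]((T ⋈[b=g] S))) → 2
  π[d,h](ρ[h/f](ρ[d/e]((T ⋈[b=g] S)))) → 2
  (R − π[d,h](ρ[h/f](ρ[d/e]((T ⋈[b=g] S))))) → 6
  R → 6
  γ[h; MAX(d)→c](R) → 6
  ρ[e/h](γ[h; MAX(d)→c](R)) → 6
  ((R − π[d,h](ρ[h/f](ρ[d/e]((T ⋈[b=g] S))))) ⋈[h=e] ρ[e/h](γ[h; MAX(d)→c](R))) → 6
  σ[e>4](((R − π[d,h](ρ[h/f](ρ[d/e]((T ⋈[b=g] S))))) ⋈[h=e] ρ[e/h](γ[h; MAX(d)→c](R)))) → 5

== RESULT ==
d | h | e | c
3 | 6 | 6 | 3
4 | 7 | 7 | 4
6 | 9 | 9 | 6
7 | 5 | 5 | 7
7 | 8 | 8 | 7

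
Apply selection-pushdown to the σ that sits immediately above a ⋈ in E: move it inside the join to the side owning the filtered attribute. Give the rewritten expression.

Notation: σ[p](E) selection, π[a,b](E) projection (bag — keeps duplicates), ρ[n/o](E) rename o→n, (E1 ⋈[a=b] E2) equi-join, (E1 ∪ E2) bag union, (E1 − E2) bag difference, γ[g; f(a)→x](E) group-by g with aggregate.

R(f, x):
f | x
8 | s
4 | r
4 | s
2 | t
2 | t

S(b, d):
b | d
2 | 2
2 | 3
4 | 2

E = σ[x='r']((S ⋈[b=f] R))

σ filters on x, owned by the right side.
E' = (S ⋈[b=f] σ[x='r'](R))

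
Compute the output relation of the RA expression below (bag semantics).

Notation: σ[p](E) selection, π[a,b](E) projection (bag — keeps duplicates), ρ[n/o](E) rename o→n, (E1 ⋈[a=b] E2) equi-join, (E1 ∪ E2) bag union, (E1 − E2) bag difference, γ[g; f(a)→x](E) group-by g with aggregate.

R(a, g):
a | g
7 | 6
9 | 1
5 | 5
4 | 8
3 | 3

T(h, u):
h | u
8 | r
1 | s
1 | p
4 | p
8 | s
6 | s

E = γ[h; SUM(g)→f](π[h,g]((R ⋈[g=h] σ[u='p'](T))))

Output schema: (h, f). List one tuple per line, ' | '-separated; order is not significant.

Per-node cardinality:
  R → 5
  T → 6
  σ[u='p'](T) → 2
  (R ⋈[g=h] σ[u='p'](T)) → 1
  π[h,g]((R ⋈[g=h] σ[u='p'](T))) → 1
  γ[h; SUM(g)→f](π[h,g]((R ⋈[g=h] σ[u='p'](T)))) → 1

== RESULT ==
h | f
1 | 1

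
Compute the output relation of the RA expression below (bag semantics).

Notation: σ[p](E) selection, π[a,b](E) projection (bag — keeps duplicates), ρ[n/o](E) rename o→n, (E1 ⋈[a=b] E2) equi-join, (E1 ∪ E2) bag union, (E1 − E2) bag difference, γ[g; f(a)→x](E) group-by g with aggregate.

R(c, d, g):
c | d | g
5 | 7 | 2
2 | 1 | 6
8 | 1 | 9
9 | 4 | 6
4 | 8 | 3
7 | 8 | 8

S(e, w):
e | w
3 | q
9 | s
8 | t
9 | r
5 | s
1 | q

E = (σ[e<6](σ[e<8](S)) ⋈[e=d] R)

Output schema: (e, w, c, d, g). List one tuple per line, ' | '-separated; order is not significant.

Stepwise |·|:
  S → 6
  σ[e<8](S) → 3
  σ[e<6](σ[e<8](S)) → 3
  R → 6
  (σ[e<6](σ[e<8](S)) ⋈[e=d] R) → 2

== RESULT ==
e | w | c | d | g
1 | q | 2 | 1 | 6
1 | q | 8 | 1 | 9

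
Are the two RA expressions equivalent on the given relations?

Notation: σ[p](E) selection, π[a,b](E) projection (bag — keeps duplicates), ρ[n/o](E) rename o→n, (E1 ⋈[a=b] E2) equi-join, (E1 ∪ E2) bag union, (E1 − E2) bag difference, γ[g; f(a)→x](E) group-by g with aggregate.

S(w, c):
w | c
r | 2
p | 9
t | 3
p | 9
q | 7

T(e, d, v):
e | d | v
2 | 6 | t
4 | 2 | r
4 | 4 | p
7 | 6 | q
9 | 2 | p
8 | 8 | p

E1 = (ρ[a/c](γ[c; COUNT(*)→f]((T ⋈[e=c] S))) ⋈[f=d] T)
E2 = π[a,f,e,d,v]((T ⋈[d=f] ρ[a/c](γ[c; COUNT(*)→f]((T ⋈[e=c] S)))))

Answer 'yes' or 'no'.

E1 row counts bottom-up:
  T → 6
  S → 5
  (T ⋈[e=c] S) → 4
  γ[c; COUNT(*)→f]((T ⋈[e=c] S)) → 3
  ρ[a/c](γ[c; COUNT(*)→f]((T ⋈[e=c] S))) → 3
  T → 6
  (ρ[a/c](γ[c; COUNT(*)→f]((T ⋈[e=c] S))) ⋈[f=d] T) → 2
E2 row counts bottom-up:
  T → 6
  T → 6
  S → 5
  (T ⋈[e=c] S) → 4
  γ[c; COUNT(*)→f]((T ⋈[e=c] S)) → 3
  ρ[a/c](γ[c; COUNT(*)→f]((T ⋈[e=c] S))) → 3
  (T ⋈[d=f] ρ[a/c](γ[c; COUNT(*)→f]((T ⋈[e=c] S)))) → 2
  π[a,f,e,d,v]((T ⋈[d=f] ρ[a/c](γ[c; COUNT(*)→f]((T ⋈[e=c] S))))) → 2

E1 and E2 produce the same multiset:
a | f | e | d | v
9 | 2 | 4 | 2 | r
9 | 2 | 9 | 2 | p

yes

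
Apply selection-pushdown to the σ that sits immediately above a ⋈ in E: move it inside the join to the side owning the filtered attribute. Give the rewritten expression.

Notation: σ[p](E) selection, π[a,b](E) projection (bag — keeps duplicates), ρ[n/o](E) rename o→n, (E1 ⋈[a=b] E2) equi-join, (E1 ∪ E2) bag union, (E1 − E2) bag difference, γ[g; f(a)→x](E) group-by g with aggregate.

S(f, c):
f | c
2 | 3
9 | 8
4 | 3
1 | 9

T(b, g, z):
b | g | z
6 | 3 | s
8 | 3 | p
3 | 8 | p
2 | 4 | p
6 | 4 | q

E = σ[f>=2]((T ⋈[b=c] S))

σ filters on f, owned by the right side.
E' = (T ⋈[b=c] σ[f>=2](S))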